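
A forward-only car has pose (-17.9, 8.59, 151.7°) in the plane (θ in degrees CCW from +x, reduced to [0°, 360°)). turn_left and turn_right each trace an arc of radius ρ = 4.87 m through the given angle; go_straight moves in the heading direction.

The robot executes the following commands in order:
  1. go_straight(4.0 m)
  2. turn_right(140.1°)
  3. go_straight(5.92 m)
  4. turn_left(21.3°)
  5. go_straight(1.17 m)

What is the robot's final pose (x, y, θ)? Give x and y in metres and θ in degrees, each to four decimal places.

(-11.6449, 22.0523, 32.9000°)

set_pose: (x, y, θ) = (-17.9000, 8.5900, 151.7000°), ρ = 4.87
go_straight(4.0): x += 4.0·cos θ, y += 4.0·sin θ → (-21.4219, 10.4864, 151.7000°)
turn_right(140.1°): centre at ρ to the right, rotate −140.1° → (-20.0923, 19.5448, 11.6000°)
go_straight(5.92): x += 5.92·cos θ, y += 5.92·sin θ → (-14.2933, 20.7352, 11.6000°)
turn_left(21.3°): centre at ρ to the left, rotate +21.3° → (-12.6273, 21.4168, 32.9000°)
go_straight(1.17): x += 1.17·cos θ, y += 1.17·sin θ → (-11.6449, 22.0523, 32.9000°)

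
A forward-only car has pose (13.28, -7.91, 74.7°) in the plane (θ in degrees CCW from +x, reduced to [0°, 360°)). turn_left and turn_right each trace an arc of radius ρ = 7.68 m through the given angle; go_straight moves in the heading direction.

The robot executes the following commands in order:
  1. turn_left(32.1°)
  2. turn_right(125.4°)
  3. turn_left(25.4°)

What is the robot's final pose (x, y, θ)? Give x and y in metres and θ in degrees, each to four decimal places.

(26.3852, 5.4878, 6.8000°)

set_pose: (x, y, θ) = (13.2800, -7.9100, 74.7000°), ρ = 7.68
turn_left(32.1°): centre at ρ to the left, rotate +32.1° → (13.2244, -3.6637, 106.8000°)
turn_right(125.4°): centre at ρ to the right, rotate −125.4° → (23.0262, 5.8349, -18.6000° ≡ 341.4000°)
turn_left(25.4°): centre at ρ to the left, rotate +25.4° → (26.3852, 5.4878, 366.8000° ≡ 6.8000°)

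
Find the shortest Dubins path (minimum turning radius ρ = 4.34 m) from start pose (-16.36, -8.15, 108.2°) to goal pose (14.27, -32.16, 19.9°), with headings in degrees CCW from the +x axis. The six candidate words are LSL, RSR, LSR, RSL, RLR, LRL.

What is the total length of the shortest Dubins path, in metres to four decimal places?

49.8297 m

Let ψ = atan2(Δy, Δx) = atan2(-24.01, 30.63) = -38.0919° be the start→goal bearing.
Normalize: d = |goal − start| / ρ = 38.918851/4.34 = 8.967477, α = (θ_start − ψ) mod 360° = 146.2919° = 2.553275 rad, β = (θ_goal − ψ) mod 360° = 57.9919° = 1.012150 rad.
Common terms: sin α = 0.554962, cos α = -0.831876, sin β = 0.847973, cos β = 0.530039, cos(α−β) = 0.029666, d² = 80.415649. Work in radians in the unit-radius frame; every candidate has L = ρ·(t + p + q).
LSL: p² = 2 + d² − 2cos(α−β) + 2d(sin α − sin β) = 77.101173; p = √p² = 8.780727; φ = atan2(cos β − cos α, d + sin α − sin β) = 0.155731 rad; t = (φ − α) mod 2π = 3.885641 rad, q = (β − φ) mod 2π = 0.856418 rad → L = 4.34·(3.885641 + 8.780727 + 0.856418) = 4.34·13.522787 = 58.688895 m
RSR: p² = 2 + d² − 2cos(α−β) + 2d(sin β − sin α) = 87.611460; p = √p² = 9.360099; φ = atan2(cos α − cos β, d − sin α + sin β) = -0.146021 rad; t = (α − φ) mod 2π = 2.699296 rad, q = (φ − β) mod 2π = 5.125015 rad → L = 4.34·(2.699296 + 9.360099 + 5.125015) = 4.34·17.184410 = 74.580341 m
LSR: p² = d² − 2 + 2cos(α−β) + 2d(sin α + sin β) = 103.636560; p = √p² = 10.180204; φ = atan2(−cos α − cos β, d + sin α + sin β) − atan2(−2, p) = 0.223086 rad; t = (φ − α) mod 2π = 3.952996 rad, q = (φ − β) mod 2π = 5.494122 rad → L = 4.34·(3.952996 + 10.180204 + 5.494122) = 4.34·19.627323 = 85.182581 m
RSL: p² = d² − 2 + 2cos(α−β) − 2d(sin α + sin β) = 53.313403; p = √p² = 7.301603; φ = atan2(cos α + cos β, d − sin α − sin β) − atan2(2, p) = -0.307235 rad; t = (α − φ) mod 2π = 2.860511 rad, q = (β − φ) mod 2π = 1.319385 rad → L = 4.34·(2.860511 + 7.301603 + 1.319385) = 4.34·11.481498 = 49.829702 m
RLR: c = (6 − d² + 2cos(α−β) + 2d(sin α − sin β))/8 = -9.951432, |c| > 1 → infeasible
LRL: c = (6 − d² + 2cos(α−β) − 2d(sin α − sin β))/8 = -8.637647, |c| > 1 → infeasible
Shortest: RSL with L = 49.829702 m ≈ 49.8297 m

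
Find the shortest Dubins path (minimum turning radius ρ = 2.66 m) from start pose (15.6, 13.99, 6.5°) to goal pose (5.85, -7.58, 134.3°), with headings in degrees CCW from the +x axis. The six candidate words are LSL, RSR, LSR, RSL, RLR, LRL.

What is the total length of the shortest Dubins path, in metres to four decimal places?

Let ψ = atan2(Δy, Δx) = atan2(-21.57, -9.75) = -114.3238° be the start→goal bearing.
Normalize: d = |goal − start| / ρ = 23.671236/2.66 = 8.898961, α = (θ_start − ψ) mod 360° = 120.8238° = 2.108772 rad, β = (θ_goal − ψ) mod 360° = 248.6238° = 4.339303 rad.
Common terms: sin α = 0.858747, cos α = -0.512399, sin β = -0.931207, cos β = -0.364491, cos(α−β) = -0.612907, d² = 79.191503. Work in radians in the unit-radius frame; every candidate has L = ρ·(t + p + q).
LSL: p² = 2 + d² − 2cos(α−β) + 2d(sin α − sin β) = 114.274788; p = √p² = 10.689939; φ = atan2(cos β − cos α, d + sin α − sin β) = 0.013837 rad; t = (φ − α) mod 2π = 4.188250 rad, q = (β − φ) mod 2π = 4.325467 rad → L = 2.66·(4.188250 + 10.689939 + 4.325467) = 2.66·19.203655 = 51.081722 m
RSR: p² = 2 + d² − 2cos(α−β) + 2d(sin β − sin α) = 50.559847; p = √p² = 7.110545; φ = atan2(cos α − cos β, d − sin α + sin β) = -0.020803 rad; t = (α − φ) mod 2π = 2.129575 rad, q = (φ − β) mod 2π = 1.923079 rad → L = 2.66·(2.129575 + 7.110545 + 1.923079) = 2.66·11.163199 = 29.694110 m
LSR: p² = d² − 2 + 2cos(α−β) + 2d(sin α + sin β) = 74.676059; p = √p² = 8.641531; φ = atan2(−cos α − cos β, d + sin α + sin β) − atan2(−2, p) = 0.326458 rad; t = (φ − α) mod 2π = 4.500871 rad, q = (φ − β) mod 2π = 2.270341 rad → L = 2.66·(4.500871 + 8.641531 + 2.270341) = 2.66·15.412743 = 40.997896 m
RSL: p² = d² − 2 + 2cos(α−β) − 2d(sin α + sin β) = 77.255319; p = √p² = 8.789501; φ = atan2(cos α + cos β, d − sin α − sin β) − atan2(2, p) = -0.321168 rad; t = (α − φ) mod 2π = 2.429940 rad, q = (β − φ) mod 2π = 4.660471 rad → L = 2.66·(2.429940 + 8.789501 + 4.660471) = 2.66·15.879912 = 42.240566 m
RLR: c = (6 − d² + 2cos(α−β) + 2d(sin α − sin β))/8 = -5.319981, |c| > 1 → infeasible
LRL: c = (6 − d² + 2cos(α−β) − 2d(sin α − sin β))/8 = -13.284348, |c| > 1 → infeasible
Shortest: RSR with L = 29.694110 m ≈ 29.6941 m

29.6941 m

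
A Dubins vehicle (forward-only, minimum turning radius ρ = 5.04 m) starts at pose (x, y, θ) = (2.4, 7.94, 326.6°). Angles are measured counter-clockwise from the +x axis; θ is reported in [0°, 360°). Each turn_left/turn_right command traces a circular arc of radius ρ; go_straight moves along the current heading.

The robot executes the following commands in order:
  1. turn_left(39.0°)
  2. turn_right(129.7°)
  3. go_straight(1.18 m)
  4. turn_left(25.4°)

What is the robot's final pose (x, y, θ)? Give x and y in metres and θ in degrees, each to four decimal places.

set_pose: (x, y, θ) = (2.4000, 7.9400, 326.6000°), ρ = 5.04
turn_left(39.0°): centre at ρ to the left, rotate +39.0° → (5.6662, 7.1317, 365.6000° ≡ 5.6000°)
turn_right(129.7°): centre at ρ to the right, rotate −129.7° → (10.3315, -0.7099, -124.1000° ≡ 235.9000°)
go_straight(1.18): x += 1.18·cos θ, y += 1.18·sin θ → (9.6699, -1.6870, 235.9000°)
turn_left(25.4°): centre at ρ to the left, rotate +25.4° → (8.8613, -3.7503, 261.3000°)

(8.8613, -3.7503, 261.3000°)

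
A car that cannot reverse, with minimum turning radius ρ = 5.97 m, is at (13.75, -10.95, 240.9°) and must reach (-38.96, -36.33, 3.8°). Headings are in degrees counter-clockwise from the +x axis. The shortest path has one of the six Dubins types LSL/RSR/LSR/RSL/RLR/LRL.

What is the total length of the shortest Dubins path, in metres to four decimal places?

Let ψ = atan2(Δy, Δx) = atan2(-25.38, -52.71) = -154.2891° be the start→goal bearing.
Normalize: d = |goal − start| / ρ = 58.502038/5.97 = 9.799336, α = (θ_start − ψ) mod 360° = 35.1891° = 0.614165 rad, β = (θ_goal − ψ) mod 360° = 158.0891° = 2.759175 rad.
Common terms: sin α = 0.576276, cos α = 0.817255, sin β = 0.373165, cos β = -0.927765, cos(α−β) = -0.543174, d² = 96.026994. Work in radians in the unit-radius frame; every candidate has L = ρ·(t + p + q).
LSL: p² = 2 + d² − 2cos(α−β) + 2d(sin α − sin β) = 103.094059; p = √p² = 10.153524; φ = atan2(cos β − cos α, d + sin α − sin β) = -0.172721 rad; t = (φ − α) mod 2π = 5.496299 rad, q = (β − φ) mod 2π = 2.931896 rad → L = 5.97·(5.496299 + 10.153524 + 2.931896) = 5.97·18.581719 = 110.932865 m
RSR: p² = 2 + d² − 2cos(α−β) + 2d(sin β − sin α) = 95.132627; p = √p² = 9.753596; φ = atan2(cos α − cos β, d − sin α + sin β) = 0.179879 rad; t = (α − φ) mod 2π = 0.434286 rad, q = (φ − β) mod 2π = 3.703889 rad → L = 5.97·(0.434286 + 9.753596 + 3.703889) = 5.97·13.891771 = 82.933874 m
LSR: p² = d² − 2 + 2cos(α−β) + 2d(sin α + sin β) = 111.548433; p = √p² = 10.561649; φ = atan2(−cos α − cos β, d + sin α + sin β) − atan2(−2, p) = 0.197429 rad; t = (φ − α) mod 2π = 5.866449 rad, q = (φ − β) mod 2π = 3.721440 rad → L = 5.97·(5.866449 + 10.561649 + 3.721440) = 5.97·20.149538 = 120.292744 m
RSL: p² = d² − 2 + 2cos(α−β) − 2d(sin α + sin β) = 74.332858; p = √p² = 8.621651; φ = atan2(cos α + cos β, d − sin α − sin β) − atan2(2, p) = -0.240429 rad; t = (α − φ) mod 2π = 0.854594 rad, q = (β − φ) mod 2π = 2.999604 rad → L = 5.97·(0.854594 + 8.621651 + 2.999604) = 5.97·12.475848 = 74.480815 m
RLR: c = (6 − d² + 2cos(α−β) + 2d(sin α − sin β))/8 = -10.891578, |c| > 1 → infeasible
LRL: c = (6 − d² + 2cos(α−β) − 2d(sin α − sin β))/8 = -11.886757, |c| > 1 → infeasible
Shortest: RSL with L = 74.480815 m ≈ 74.4808 m

74.4808 m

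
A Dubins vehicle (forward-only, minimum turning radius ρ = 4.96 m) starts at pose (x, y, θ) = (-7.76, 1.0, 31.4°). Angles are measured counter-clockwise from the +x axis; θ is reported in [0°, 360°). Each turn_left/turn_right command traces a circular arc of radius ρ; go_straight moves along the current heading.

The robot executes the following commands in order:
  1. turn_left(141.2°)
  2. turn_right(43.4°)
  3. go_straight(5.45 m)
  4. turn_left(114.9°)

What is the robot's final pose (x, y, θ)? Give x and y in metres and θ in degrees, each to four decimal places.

(-24.6604, 15.1912, 244.1000°)

set_pose: (x, y, θ) = (-7.7600, 1.0000, 31.4000°), ρ = 4.96
turn_left(141.2°): centre at ρ to the left, rotate +141.2° → (-9.7054, 10.1523, 172.6000°)
turn_right(43.4°): centre at ρ to the right, rotate −43.4° → (-12.9103, 11.9361, 129.2000°)
go_straight(5.45): x += 5.45·cos θ, y += 5.45·sin θ → (-16.3548, 16.1596, 129.2000°)
turn_left(114.9°): centre at ρ to the left, rotate +114.9° → (-24.6604, 15.1912, 244.1000°)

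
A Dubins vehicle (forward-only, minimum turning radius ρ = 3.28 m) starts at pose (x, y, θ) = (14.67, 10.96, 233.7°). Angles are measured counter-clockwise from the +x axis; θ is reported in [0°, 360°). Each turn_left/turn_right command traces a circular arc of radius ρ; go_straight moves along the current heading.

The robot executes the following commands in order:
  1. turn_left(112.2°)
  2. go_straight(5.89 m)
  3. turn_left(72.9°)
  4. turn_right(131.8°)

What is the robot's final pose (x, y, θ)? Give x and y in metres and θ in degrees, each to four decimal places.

(31.7739, 5.1440, 287.0000°)

set_pose: (x, y, θ) = (14.6700, 10.9600, 233.7000°), ρ = 3.28
turn_left(112.2°): centre at ρ to the left, rotate +112.2° → (16.5144, 5.8370, 345.9000°)
go_straight(5.89): x += 5.89·cos θ, y += 5.89·sin θ → (22.2269, 4.4021, 345.9000°)
turn_left(72.9°): centre at ρ to the left, rotate +72.9° → (25.8316, 5.8842, 418.8000° ≡ 58.8000°)
turn_right(131.8°): centre at ρ to the right, rotate −131.8° → (31.7739, 5.1440, -73.0000° ≡ 287.0000°)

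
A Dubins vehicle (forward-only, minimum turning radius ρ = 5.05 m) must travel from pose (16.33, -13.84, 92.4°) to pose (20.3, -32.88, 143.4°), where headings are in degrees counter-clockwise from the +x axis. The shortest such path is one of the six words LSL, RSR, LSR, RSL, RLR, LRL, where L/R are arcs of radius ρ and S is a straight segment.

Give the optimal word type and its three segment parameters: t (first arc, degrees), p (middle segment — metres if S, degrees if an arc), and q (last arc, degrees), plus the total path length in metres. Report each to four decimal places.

RSR: t = 175.1425°, p = 15.3200 m, q = 133.8575°, L = 42.5550 m

Let ψ = atan2(Δy, Δx) = atan2(-19.04, 3.97) = -78.2221° be the start→goal bearing.
Normalize: d = |goal − start| / ρ = 19.449486/5.05 = 3.851383, α = (θ_start − ψ) mod 360° = 170.6221° = 2.977917 rad, β = (θ_goal − ψ) mod 360° = 221.6221° = 3.868035 rad.
Common terms: sin α = 0.162945, cos α = -0.986635, sin β = -0.664215, cos β = -0.747542, cos(α−β) = 0.629320, d² = 14.833154. Work in radians in the unit-radius frame; every candidate has L = ρ·(t + p + q).
LSL: p² = 2 + d² − 2cos(α−β) + 2d(sin α − sin β) = 21.945933; p = √p² = 4.684649; φ = atan2(cos β − cos α, d + sin α − sin β) = 0.051060 rad; t = (φ − α) mod 2π = 3.356328 rad, q = (β − φ) mod 2π = 3.816976 rad → L = 5.05·(3.356328 + 4.684649 + 3.816976) = 5.05·11.857952 = 59.882657 m
RSR: p² = 2 + d² − 2cos(α−β) + 2d(sin β − sin α) = 9.203092; p = √p² = 3.033660; φ = atan2(cos α − cos β, d − sin α + sin β) = -0.078895 rad; t = (α − φ) mod 2π = 3.056813 rad, q = (φ − β) mod 2π = 2.336255 rad → L = 5.05·(3.056813 + 3.033660 + 2.336255) = 5.05·8.426727 = 42.554973 m
LSR: p² = d² − 2 + 2cos(α−β) + 2d(sin α + sin β) = 10.230635; p = √p² = 3.198536; φ = atan2(−cos α − cos β, d + sin α + sin β) − atan2(−2, p) = 1.036470 rad; t = (φ − α) mod 2π = 4.341738 rad, q = (φ − β) mod 2π = 3.451620 rad → L = 5.05·(4.341738 + 3.198536 + 3.451620) = 5.05·10.991895 = 55.509070 m
RSL: p² = d² − 2 + 2cos(α−β) − 2d(sin α + sin β) = 17.952954; p = √p² = 4.237093; φ = atan2(cos α + cos β, d − sin α − sin β) − atan2(2, p) = -0.820158 rad; t = (α − φ) mod 2π = 3.798075 rad, q = (β − φ) mod 2π = 4.688193 rad → L = 5.05·(3.798075 + 4.237093 + 4.688193) = 5.05·12.723361 = 64.252972 m
RLR: c = (6 − d² + 2cos(α−β) + 2d(sin α − sin β))/8 = -0.150387; p = 2π − arccos c = 4.561430 rad; φ = atan2(cos α − cos β, d − sin α + sin β) = -0.078895 rad; t = (α − φ + p/2) mod 2π = 5.337528 rad, q = (α − β − t + p) mod 2π = 4.616970 rad → L = 5.05·(5.337528 + 4.561430 + 4.616970) = 5.05·14.515927 = 73.305431 m
LRL: c = (6 − d² + 2cos(α−β) − 2d(sin α − sin β))/8 = -1.743242, |c| > 1 → infeasible
Shortest: RSR with L = 42.554973 m ≈ 42.5550 m
Convert RSR to answer units (arcs ×180/π): t = 3.056813·180/π = 175.1425°, p = ρ·p = 5.05·3.033660 = 15.3200 m, q = 2.336255·180/π = 133.8575°, L = 42.5550 m.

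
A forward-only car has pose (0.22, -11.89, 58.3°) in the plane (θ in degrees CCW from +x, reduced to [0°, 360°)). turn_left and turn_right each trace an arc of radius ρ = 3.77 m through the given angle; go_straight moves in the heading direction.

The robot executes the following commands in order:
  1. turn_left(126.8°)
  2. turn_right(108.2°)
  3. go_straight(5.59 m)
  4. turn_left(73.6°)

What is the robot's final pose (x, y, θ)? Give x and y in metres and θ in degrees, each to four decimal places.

set_pose: (x, y, θ) = (0.2200, -11.8900, 58.3000°), ρ = 3.77
turn_left(126.8°): centre at ρ to the left, rotate +126.8° → (-3.3227, -6.1539, 185.1000°)
turn_right(108.2°): centre at ρ to the right, rotate −108.2° → (-7.3297, -1.5443, 76.9000°)
go_straight(5.59): x += 5.59·cos θ, y += 5.59·sin θ → (-6.0627, 3.9002, 76.9000°)
turn_left(73.6°): centre at ρ to the left, rotate +73.6° → (-7.8782, 8.0359, 150.5000°)

(-7.8782, 8.0359, 150.5000°)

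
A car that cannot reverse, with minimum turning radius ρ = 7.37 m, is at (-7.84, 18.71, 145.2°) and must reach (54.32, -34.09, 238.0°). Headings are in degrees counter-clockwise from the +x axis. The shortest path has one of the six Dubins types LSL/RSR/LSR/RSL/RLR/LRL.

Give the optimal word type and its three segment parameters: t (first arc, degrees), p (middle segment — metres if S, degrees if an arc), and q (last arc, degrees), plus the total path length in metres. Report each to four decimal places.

Let ψ = atan2(Δy, Δx) = atan2(-52.80, 62.16) = -40.3453° be the start→goal bearing.
Normalize: d = |goal − start| / ρ = 81.557989/7.37 = 11.066213, α = (θ_start − ψ) mod 360° = 185.5453° = 3.238376 rad, β = (θ_goal − ψ) mod 360° = 278.3453° = 4.858041 rad.
Common terms: sin α = -0.096632, cos α = -0.995320, sin β = -0.989411, cos β = 0.145138, cos(α−β) = -0.048850, d² = 122.461068. Work in radians in the unit-radius frame; every candidate has L = ρ·(t + p + q).
LSL: p² = 2 + d² − 2cos(α−β) + 2d(sin α − sin β) = 144.318139; p = √p² = 12.013248; φ = atan2(cos β − cos α, d + sin α − sin β) = 0.095077 rad; t = (φ − α) mod 2π = 3.139886 rad, q = (β − φ) mod 2π = 4.762965 rad → L = 7.37·(3.139886 + 12.013248 + 4.762965) = 7.37·19.916099 = 146.781652 m
RSR: p² = 2 + d² − 2cos(α−β) + 2d(sin β − sin α) = 104.799396; p = √p² = 10.237158; φ = atan2(cos α − cos β, d − sin α + sin β) = -0.111636 rad; t = (α − φ) mod 2π = 3.350011 rad, q = (φ − β) mod 2π = 1.313508 rad → L = 7.37·(3.350011 + 10.237158 + 1.313508) = 7.37·14.900677 = 109.817992 m
LSR: p² = d² − 2 + 2cos(α−β) + 2d(sin α + sin β) = 96.326590; p = √p² = 9.814611; φ = atan2(−cos α − cos β, d + sin α + sin β) − atan2(−2, p) = 0.286007 rad; t = (φ − α) mod 2π = 3.330817 rad, q = (φ − β) mod 2π = 1.711151 rad → L = 7.37·(3.330817 + 9.814611 + 1.711151) = 7.37·14.856579 = 109.492989 m
RSL: p² = d² − 2 + 2cos(α−β) − 2d(sin α + sin β) = 144.400147; p = √p² = 12.016661; φ = atan2(cos α + cos β, d − sin α − sin β) − atan2(2, p) = -0.234771 rad; t = (α − φ) mod 2π = 3.473147 rad, q = (β − φ) mod 2π = 5.092812 rad → L = 7.37·(3.473147 + 12.016661 + 5.092812) = 7.37·20.582620 = 151.693911 m
RLR: c = (6 − d² + 2cos(α−β) + 2d(sin α − sin β))/8 = -12.099925, |c| > 1 → infeasible
LRL: c = (6 − d² + 2cos(α−β) − 2d(sin α − sin β))/8 = -17.039767, |c| > 1 → infeasible
Shortest: LSR with L = 109.492989 m ≈ 109.4930 m
Convert LSR to answer units (arcs ×180/π): t = 3.330817·180/π = 190.8418°, p = ρ·p = 7.37·9.814611 = 72.3337 m, q = 1.711151·180/π = 98.0418°, L = 109.4930 m.

LSR: t = 190.8418°, p = 72.3337 m, q = 98.0418°, L = 109.4930 m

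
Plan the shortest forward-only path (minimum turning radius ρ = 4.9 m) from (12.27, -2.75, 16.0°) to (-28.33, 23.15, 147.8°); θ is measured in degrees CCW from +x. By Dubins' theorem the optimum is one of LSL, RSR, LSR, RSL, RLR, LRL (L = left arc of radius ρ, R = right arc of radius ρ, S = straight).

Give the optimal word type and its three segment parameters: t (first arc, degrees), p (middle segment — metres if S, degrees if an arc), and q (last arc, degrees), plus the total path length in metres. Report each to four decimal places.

LSR: t = 142.0444°, p = 43.4539 m, q = 10.2444°, L = 56.4778 m

Let ψ = atan2(Δy, Δx) = atan2(25.90, -40.60) = 147.4649° be the start→goal bearing.
Normalize: d = |goal − start| / ρ = 48.157762/4.9 = 9.828115, α = (θ_start − ψ) mod 360° = 228.5351° = 3.988689 rad, β = (θ_goal − ψ) mod 360° = 0.3351° = 0.005848 rad.
Common terms: sin α = -0.749361, cos α = -0.662162, sin β = 0.005848, cos β = 0.999983, cos(α−β) = -0.666532, d² = 96.591837. Work in radians in the unit-radius frame; every candidate has L = ρ·(t + p + q).
LSL: p² = 2 + d² − 2cos(α−β) + 2d(sin α − sin β) = 85.080338; p = √p² = 9.223900; φ = atan2(cos β − cos α, d + sin α − sin β) = 0.181190 rad; t = (φ − α) mod 2π = 2.475685 rad, q = (β − φ) mod 2π = 6.107844 rad → L = 4.9·(2.475685 + 9.223900 + 6.107844) = 4.9·17.807430 = 87.256405 m
RSR: p² = 2 + d² − 2cos(α−β) + 2d(sin β − sin α) = 114.769465; p = √p² = 10.713051; φ = atan2(cos α − cos β, d − sin α + sin β) = -0.155781 rad; t = (α − φ) mod 2π = 4.144470 rad, q = (φ − β) mod 2π = 6.121557 rad → L = 4.9·(4.144470 + 10.713051 + 6.121557) = 4.9·20.979078 = 102.797481 m
LSR: p² = d² − 2 + 2cos(α−β) + 2d(sin α + sin β) = 78.644107; p = √p² = 8.868151; φ = atan2(−cos α − cos β, d + sin α + sin β) − atan2(−2, p) = 0.184646 rad; t = (φ − α) mod 2π = 2.479142 rad, q = (φ − β) mod 2π = 0.178798 rad → L = 4.9·(2.479142 + 8.868151 + 0.178798) = 4.9·11.526091 = 56.477848 m
RSL: p² = d² − 2 + 2cos(α−β) − 2d(sin α + sin β) = 107.873436; p = √p² = 10.386214; φ = atan2(cos α + cos β, d − sin α − sin β) − atan2(2, p) = -0.158290 rad; t = (α − φ) mod 2π = 4.146979 rad, q = (β − φ) mod 2π = 0.164138 rad → L = 4.9·(4.146979 + 10.386214 + 0.164138) = 4.9·14.697331 = 72.016921 m
RLR: c = (6 − d² + 2cos(α−β) + 2d(sin α − sin β))/8 = -13.346183, |c| > 1 → infeasible
LRL: c = (6 − d² + 2cos(α−β) − 2d(sin α − sin β))/8 = -9.635042, |c| > 1 → infeasible
Shortest: LSR with L = 56.477848 m ≈ 56.4778 m
Convert LSR to answer units (arcs ×180/π): t = 2.479142·180/π = 142.0444°, p = ρ·p = 4.9·8.868151 = 43.4539 m, q = 0.178798·180/π = 10.2444°, L = 56.4778 m.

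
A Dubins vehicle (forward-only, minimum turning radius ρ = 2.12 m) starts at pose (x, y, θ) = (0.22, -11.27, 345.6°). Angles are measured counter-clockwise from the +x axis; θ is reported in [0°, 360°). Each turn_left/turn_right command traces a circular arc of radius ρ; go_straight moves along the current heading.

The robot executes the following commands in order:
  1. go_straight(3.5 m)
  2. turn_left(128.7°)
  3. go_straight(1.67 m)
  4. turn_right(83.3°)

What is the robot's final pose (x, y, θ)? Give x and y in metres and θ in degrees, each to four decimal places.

(6.2225, -5.0030, 31.0000°)

set_pose: (x, y, θ) = (0.2200, -11.2700, 345.6000°), ρ = 2.12
go_straight(3.5): x += 3.5·cos θ, y += 3.5·sin θ → (3.6100, -12.1404, 345.6000°)
turn_left(128.7°): centre at ρ to the left, rotate +128.7° → (6.0694, -9.2146, 474.3000° ≡ 114.3000°)
go_straight(1.67): x += 1.67·cos θ, y += 1.67·sin θ → (5.3822, -7.6926, 114.3000°)
turn_right(83.3°): centre at ρ to the right, rotate −83.3° → (6.2225, -5.0030, 31.0000°)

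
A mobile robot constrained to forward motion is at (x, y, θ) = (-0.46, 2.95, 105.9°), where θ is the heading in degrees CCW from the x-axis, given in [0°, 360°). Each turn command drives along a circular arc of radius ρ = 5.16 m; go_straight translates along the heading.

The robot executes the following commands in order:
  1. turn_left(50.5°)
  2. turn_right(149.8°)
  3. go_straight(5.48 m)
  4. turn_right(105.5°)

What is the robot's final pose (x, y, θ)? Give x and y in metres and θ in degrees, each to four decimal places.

set_pose: (x, y, θ) = (-0.4600, 2.9500, 105.9000°), ρ = 5.16
turn_left(50.5°): centre at ρ to the left, rotate +50.5° → (-3.3568, 6.2648, 156.4000°)
turn_right(149.8°): centre at ρ to the right, rotate −149.8° → (-1.8841, 16.1190, 6.6000°)
go_straight(5.48): x += 5.48·cos θ, y += 5.48·sin θ → (3.5596, 16.7489, 6.6000°)
turn_right(105.5°): centre at ρ to the right, rotate −105.5° → (9.2506, 10.8248, -98.9000° ≡ 261.1000°)

(9.2506, 10.8248, 261.1000°)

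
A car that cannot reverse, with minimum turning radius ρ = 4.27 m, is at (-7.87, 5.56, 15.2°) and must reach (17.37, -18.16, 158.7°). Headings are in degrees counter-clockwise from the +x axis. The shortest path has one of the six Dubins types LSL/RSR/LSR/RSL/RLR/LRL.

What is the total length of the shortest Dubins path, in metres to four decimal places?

46.1855 m

Let ψ = atan2(Δy, Δx) = atan2(-23.72, 25.24) = -43.2218° be the start→goal bearing.
Normalize: d = |goal − start| / ρ = 34.636628/4.27 = 8.111622, α = (θ_start − ψ) mod 360° = 58.4218° = 1.019652 rad, β = (θ_goal − ψ) mod 360° = 201.9218° = 3.524200 rad.
Common terms: sin α = 0.851926, cos α = 0.523662, sin β = -0.373340, cos β = -0.927694, cos(α−β) = -0.803857, d² = 65.798419. Work in radians in the unit-radius frame; every candidate has L = ρ·(t + p + q).
LSL: p² = 2 + d² − 2cos(α−β) + 2d(sin α − sin β) = 89.283932; p = √p² = 9.449018; φ = atan2(cos β − cos α, d + sin α − sin β) = -0.154209 rad; t = (φ − α) mod 2π = 5.109324 rad, q = (β − φ) mod 2π = 3.678409 rad → L = 4.27·(5.109324 + 9.449018 + 3.678409) = 4.27·18.236750 = 77.870924 m
RSR: p² = 2 + d² − 2cos(α−β) + 2d(sin β − sin α) = 49.528334; p = √p² = 7.037637; φ = atan2(cos α − cos β, d − sin α + sin β) = 0.207718 rad; t = (α − φ) mod 2π = 0.811934 rad, q = (φ − β) mod 2π = 2.966704 rad → L = 4.27·(0.811934 + 7.037637 + 2.966704) = 4.27·10.816275 = 46.185493 m
LSR: p² = d² − 2 + 2cos(α−β) + 2d(sin α + sin β) = 69.954917; p = √p² = 8.363906; φ = atan2(−cos α − cos β, d + sin α + sin β) − atan2(−2, p) = 0.281715 rad; t = (φ − α) mod 2π = 5.545248 rad, q = (φ − β) mod 2π = 3.040700 rad → L = 4.27·(5.545248 + 8.363906 + 3.040700) = 4.27·16.949853 = 72.375874 m
RSL: p² = d² − 2 + 2cos(α−β) − 2d(sin α + sin β) = 54.426494; p = √p² = 7.377431; φ = atan2(cos α + cos β, d − sin α − sin β) − atan2(2, p) = -0.317617 rad; t = (α − φ) mod 2π = 1.337269 rad, q = (β − φ) mod 2π = 3.841817 rad → L = 4.27·(1.337269 + 7.377431 + 3.841817) = 4.27·12.556517 = 53.616329 m
RLR: c = (6 − d² + 2cos(α−β) + 2d(sin α − sin β))/8 = -5.191042, |c| > 1 → infeasible
LRL: c = (6 − d² + 2cos(α−β) − 2d(sin α − sin β))/8 = -10.160492, |c| > 1 → infeasible
Shortest: RSR with L = 46.185493 m ≈ 46.1855 m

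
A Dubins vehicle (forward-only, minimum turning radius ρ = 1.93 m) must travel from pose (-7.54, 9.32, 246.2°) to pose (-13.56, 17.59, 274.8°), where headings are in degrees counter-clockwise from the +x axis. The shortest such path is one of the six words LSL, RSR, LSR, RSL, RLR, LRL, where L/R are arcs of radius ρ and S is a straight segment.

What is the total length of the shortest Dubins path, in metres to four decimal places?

Let ψ = atan2(Δy, Δx) = atan2(8.27, -6.02) = 126.0521° be the start→goal bearing.
Normalize: d = |goal − start| / ρ = 10.229042/1.93 = 5.300022, α = (θ_start − ψ) mod 360° = 120.1479° = 2.096977 rad, β = (θ_goal − ψ) mod 360° = 148.7479° = 2.596141 rad.
Common terms: sin α = 0.864732, cos α = -0.502234, sin β = 0.518804, cos β = -0.854893, cos(α−β) = 0.877983, d² = 28.090231. Work in radians in the unit-radius frame; every candidate has L = ρ·(t + p + q).
LSL: p² = 2 + d² − 2cos(α−β) + 2d(sin α − sin β) = 32.001110; p = √p² = 5.656952; φ = atan2(cos β − cos α, d + sin α − sin β) = -0.062381 rad; t = (φ − α) mod 2π = 4.123827 rad, q = (β − φ) mod 2π = 2.658522 rad → L = 1.93·(4.123827 + 5.656952 + 2.658522) = 1.93·12.439302 = 24.007853 m
RSR: p² = 2 + d² − 2cos(α−β) + 2d(sin β − sin α) = 24.667420; p = √p² = 4.966631; φ = atan2(cos α − cos β, d − sin α + sin β) = 0.071065 rad; t = (α − φ) mod 2π = 2.025911 rad, q = (φ − β) mod 2π = 3.758110 rad → L = 1.93·(2.025911 + 4.966631 + 3.758110) = 1.93·10.750652 = 20.748758 m
LSR: p² = d² − 2 + 2cos(α−β) + 2d(sin α + sin β) = 42.511739; p = √p² = 6.520103; φ = atan2(−cos α − cos β, d + sin α + sin β) − atan2(−2, p) = 0.497963 rad; t = (φ − α) mod 2π = 4.684172 rad, q = (φ − β) mod 2π = 4.185007 rad → L = 1.93·(4.684172 + 6.520103 + 4.185007) = 1.93·15.389282 = 29.701314 m
RSL: p² = d² − 2 + 2cos(α−β) − 2d(sin α + sin β) = 13.180655; p = √p² = 3.630517; φ = atan2(cos α + cos β, d − sin α − sin β) − atan2(2, p) = -0.837091 rad; t = (α − φ) mod 2π = 2.934068 rad, q = (β − φ) mod 2π = 3.433232 rad → L = 1.93·(2.934068 + 3.630517 + 3.433232) = 1.93·9.997817 = 19.295787 m
RLR: c = (6 − d² + 2cos(α−β) + 2d(sin α − sin β))/8 = -2.083427, |c| > 1 → infeasible
LRL: c = (6 − d² + 2cos(α−β) − 2d(sin α − sin β))/8 = -3.000139, |c| > 1 → infeasible
Shortest: RSL with L = 19.295787 m ≈ 19.2958 m

19.2958 m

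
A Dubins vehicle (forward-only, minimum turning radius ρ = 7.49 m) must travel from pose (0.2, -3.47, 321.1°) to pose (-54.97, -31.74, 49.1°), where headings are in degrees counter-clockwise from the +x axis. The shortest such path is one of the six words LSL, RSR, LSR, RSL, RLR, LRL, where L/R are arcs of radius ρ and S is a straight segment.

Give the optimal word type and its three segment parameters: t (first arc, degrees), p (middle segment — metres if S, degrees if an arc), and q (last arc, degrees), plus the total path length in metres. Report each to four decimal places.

Let ψ = atan2(Δy, Δx) = atan2(-28.27, -55.17) = -152.8687° be the start→goal bearing.
Normalize: d = |goal − start| / ρ = 61.991304/7.49 = 8.276543, α = (θ_start − ψ) mod 360° = 113.9687° = 1.989128 rad, β = (θ_goal − ψ) mod 360° = 201.9687° = 3.525018 rad.
Common terms: sin α = 0.913768, cos α = -0.406237, sin β = -0.374099, cos β = -0.927389, cos(α−β) = 0.034899, d² = 68.501158. Work in radians in the unit-radius frame; every candidate has L = ρ·(t + p + q).
LSL: p² = 2 + d² − 2cos(α−β) + 2d(sin α − sin β) = 91.749535; p = √p² = 9.578598; φ = atan2(cos β − cos α, d + sin α − sin β) = -0.054435 rad; t = (φ − α) mod 2π = 4.239622 rad, q = (β − φ) mod 2π = 3.579453 rad → L = 7.49·(4.239622 + 9.578598 + 3.579453) = 7.49·17.397673 = 130.308569 m
RSR: p² = 2 + d² − 2cos(α−β) + 2d(sin β − sin α) = 49.113183; p = √p² = 7.008080; φ = atan2(cos α − cos β, d − sin α + sin β) = 0.074433 rad; t = (α − φ) mod 2π = 1.914695 rad, q = (φ − β) mod 2π = 2.832600 rad → L = 7.49·(1.914695 + 7.008080 + 2.832600) = 7.49·11.755375 = 88.047762 m
LSR: p² = d² − 2 + 2cos(α−β) + 2d(sin α + sin β) = 75.504132; p = √p² = 8.689311; φ = atan2(−cos α − cos β, d + sin α + sin β) − atan2(−2, p) = 0.376359 rad; t = (φ − α) mod 2π = 4.670416 rad, q = (φ − β) mod 2π = 3.134526 rad → L = 7.49·(4.670416 + 8.689311 + 3.134526) = 7.49·16.494254 = 123.541962 m
RSL: p² = d² − 2 + 2cos(α−β) − 2d(sin α + sin β) = 57.637781; p = √p² = 7.591955; φ = atan2(cos α + cos β, d − sin α − sin β) − atan2(2, p) = -0.428280 rad; t = (α − φ) mod 2π = 2.417408 rad, q = (β − φ) mod 2π = 3.953298 rad → L = 7.49·(2.417408 + 7.591955 + 3.953298) = 7.49·13.962661 = 104.580332 m
RLR: c = (6 − d² + 2cos(α−β) + 2d(sin α − sin β))/8 = -5.139148, |c| > 1 → infeasible
LRL: c = (6 − d² + 2cos(α−β) − 2d(sin α − sin β))/8 = -10.468692, |c| > 1 → infeasible
Shortest: RSR with L = 88.047762 m ≈ 88.0478 m
Convert RSR to answer units (arcs ×180/π): t = 1.914695·180/π = 109.7040°, p = ρ·p = 7.49·7.008080 = 52.4905 m, q = 2.832600·180/π = 162.2960°, L = 88.0478 m.

RSR: t = 109.7040°, p = 52.4905 m, q = 162.2960°, L = 88.0478 m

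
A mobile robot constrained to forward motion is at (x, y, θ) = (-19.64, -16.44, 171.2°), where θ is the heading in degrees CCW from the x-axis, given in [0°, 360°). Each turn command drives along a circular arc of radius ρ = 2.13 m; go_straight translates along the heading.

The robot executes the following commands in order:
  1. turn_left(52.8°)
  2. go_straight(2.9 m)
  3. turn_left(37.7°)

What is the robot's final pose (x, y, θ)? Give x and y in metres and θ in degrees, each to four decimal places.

(-24.1596, -20.2520, 261.7000°)

set_pose: (x, y, θ) = (-19.6400, -16.4400, 171.2000°), ρ = 2.13
turn_left(52.8°): centre at ρ to the left, rotate +52.8° → (-21.4455, -17.0127, 224.0000°)
go_straight(2.9): x += 2.9·cos θ, y += 2.9·sin θ → (-23.5316, -19.0272, 224.0000°)
turn_left(37.7°): centre at ρ to the left, rotate +37.7° → (-24.1596, -20.2520, 261.7000°)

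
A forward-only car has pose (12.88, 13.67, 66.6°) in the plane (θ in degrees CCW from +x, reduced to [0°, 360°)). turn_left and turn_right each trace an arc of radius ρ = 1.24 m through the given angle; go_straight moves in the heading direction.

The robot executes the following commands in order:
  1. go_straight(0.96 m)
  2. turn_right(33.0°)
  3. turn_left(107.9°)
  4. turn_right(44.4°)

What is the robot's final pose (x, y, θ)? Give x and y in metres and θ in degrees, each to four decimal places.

(13.3402, 17.9118, 97.1000°)

set_pose: (x, y, θ) = (12.8800, 13.6700, 66.6000°), ρ = 1.24
go_straight(0.96): x += 0.96·cos θ, y += 0.96·sin θ → (13.2613, 14.5510, 66.6000°)
turn_right(33.0°): centre at ρ to the right, rotate −33.0° → (13.7131, 15.0914, 33.6000°)
turn_left(107.9°): centre at ρ to the left, rotate +107.9° → (13.7988, 17.0947, 141.5000°)
turn_right(44.4°): centre at ρ to the right, rotate −44.4° → (13.3402, 17.9118, 97.1000°)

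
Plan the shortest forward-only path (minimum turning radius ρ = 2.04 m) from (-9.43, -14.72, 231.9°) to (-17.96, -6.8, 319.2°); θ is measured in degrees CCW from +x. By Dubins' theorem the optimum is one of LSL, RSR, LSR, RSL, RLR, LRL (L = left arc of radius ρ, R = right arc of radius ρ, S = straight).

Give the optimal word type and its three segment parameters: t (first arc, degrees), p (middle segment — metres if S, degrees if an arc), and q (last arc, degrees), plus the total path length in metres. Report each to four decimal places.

Let ψ = atan2(Δy, Δx) = atan2(7.92, -8.53) = 137.1237° be the start→goal bearing.
Normalize: d = |goal − start| / ρ = 11.639901/2.04 = 5.705834, α = (θ_start − ψ) mod 360° = 94.7763° = 1.654159 rad, β = (θ_goal − ψ) mod 360° = 182.0763° = 3.177831 rad.
Common terms: sin α = 0.996527, cos α = -0.083266, sin β = -0.036231, cos β = -0.999343, cos(α−β) = 0.047106, d² = 32.556541. Work in radians in the unit-radius frame; every candidate has L = ρ·(t + p + q).
LSL: p² = 2 + d² − 2cos(α−β) + 2d(sin α − sin β) = 46.247821; p = √p² = 6.800575; φ = atan2(cos β − cos α, d + sin α − sin β) = -0.135117 rad; t = (φ − α) mod 2π = 4.493910 rad, q = (β − φ) mod 2π = 3.312948 rad → L = 2.04·(4.493910 + 6.800575 + 3.312948) = 2.04·14.607433 = 29.799163 m
RSR: p² = 2 + d² − 2cos(α−β) + 2d(sin β − sin α) = 22.676835; p = √p² = 4.762020; φ = atan2(cos α − cos β, d − sin α + sin β) = 0.193578 rad; t = (α − φ) mod 2π = 1.460581 rad, q = (φ − β) mod 2π = 3.298932 rad → L = 2.04·(1.460581 + 4.762020 + 3.298932) = 2.04·9.521533 = 19.423927 m
LSR: p² = d² − 2 + 2cos(α−β) + 2d(sin α + sin β) = 41.609339; p = √p² = 6.450530; φ = atan2(−cos α − cos β, d + sin α + sin β) − atan2(−2, p) = 0.461652 rad; t = (φ − α) mod 2π = 5.090678 rad, q = (φ − β) mod 2π = 3.567006 rad → L = 2.04·(5.090678 + 6.450530 + 3.567006) = 2.04·15.108214 = 30.820757 m
RSL: p² = d² − 2 + 2cos(α−β) − 2d(sin α + sin β) = 19.692169; p = √p² = 4.437586; φ = atan2(cos α + cos β, d − sin α − sin β) − atan2(2, p) = -0.647726 rad; t = (α − φ) mod 2π = 2.301885 rad, q = (β − φ) mod 2π = 3.825557 rad → L = 2.04·(2.301885 + 4.437586 + 3.825557) = 2.04·10.565028 = 21.552657 m
RLR: c = (6 − d² + 2cos(α−β) + 2d(sin α − sin β))/8 = -1.834604, |c| > 1 → infeasible
LRL: c = (6 − d² + 2cos(α−β) − 2d(sin α − sin β))/8 = -4.780978, |c| > 1 → infeasible
Shortest: RSR with L = 19.423927 m ≈ 19.4239 m
Convert RSR to answer units (arcs ×180/π): t = 1.460581·180/π = 83.6851°, p = ρ·p = 2.04·4.762020 = 9.7145 m, q = 3.298932·180/π = 189.0149°, L = 19.4239 m.

RSR: t = 83.6851°, p = 9.7145 m, q = 189.0149°, L = 19.4239 m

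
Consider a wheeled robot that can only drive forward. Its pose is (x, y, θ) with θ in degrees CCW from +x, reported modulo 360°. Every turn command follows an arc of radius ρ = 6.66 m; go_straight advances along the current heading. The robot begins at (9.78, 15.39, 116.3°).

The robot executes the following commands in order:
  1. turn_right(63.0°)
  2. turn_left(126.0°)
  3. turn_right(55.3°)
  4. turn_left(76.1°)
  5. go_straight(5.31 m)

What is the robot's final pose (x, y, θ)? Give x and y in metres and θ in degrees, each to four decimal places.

(-13.0845, 36.6013, 200.1000°)

set_pose: (x, y, θ) = (9.7800, 15.3900, 116.3000°), ρ = 6.66
turn_right(63.0°): centre at ρ to the right, rotate −63.0° → (10.4108, 22.3210, 53.3000°)
turn_left(126.0°): centre at ρ to the left, rotate +126.0° → (5.1523, 32.9607, 179.3000°)
turn_right(55.3°): centre at ρ to the right, rotate −55.3° → (-0.2877, 35.8960, 124.0000°)
turn_left(76.1°): centre at ρ to the left, rotate +76.1° → (-8.0979, 38.4261, 200.1000°)
go_straight(5.31): x += 5.31·cos θ, y += 5.31·sin θ → (-13.0845, 36.6013, 200.1000°)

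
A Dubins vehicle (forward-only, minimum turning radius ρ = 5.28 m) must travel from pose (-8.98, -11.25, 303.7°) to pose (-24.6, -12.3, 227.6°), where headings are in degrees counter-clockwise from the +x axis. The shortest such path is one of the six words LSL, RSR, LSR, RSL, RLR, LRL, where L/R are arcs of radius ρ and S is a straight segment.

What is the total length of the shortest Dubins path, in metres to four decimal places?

Let ψ = atan2(Δy, Δx) = atan2(-1.05, -15.62) = -176.1543° be the start→goal bearing.
Normalize: d = |goal − start| / ρ = 15.655252/5.28 = 2.965010, α = (θ_start − ψ) mod 360° = 119.8543° = 2.091852 rad, β = (θ_goal − ψ) mod 360° = 43.7543° = 0.763656 rad.
Common terms: sin α = 0.867294, cos α = -0.497796, sin β = 0.691567, cos β = 0.722312, cos(α−β) = 0.240228, d² = 8.791283. Work in radians in the unit-radius frame; every candidate has L = ρ·(t + p + q).
LSL: p² = 2 + d² − 2cos(α−β) + 2d(sin α − sin β) = 11.352893; p = √p² = 3.369405; φ = atan2(cos β − cos α, d + sin α − sin β) = 0.370535 rad; t = (φ − α) mod 2π = 4.561868 rad, q = (β − φ) mod 2π = 0.393122 rad → L = 5.28·(4.561868 + 3.369405 + 0.393122) = 5.28·8.324395 = 43.952807 m
RSR: p² = 2 + d² − 2cos(α−β) + 2d(sin β − sin α) = 9.268760; p = √p² = 3.044464; φ = atan2(cos α − cos β, d − sin α + sin β) = -0.412349 rad; t = (α − φ) mod 2π = 2.504201 rad, q = (φ − β) mod 2π = 5.107180 rad → L = 5.28·(2.504201 + 3.044464 + 5.107180) = 5.28·10.655845 = 56.262860 m
LSR: p² = d² − 2 + 2cos(α−β) + 2d(sin α + sin β) = 16.515817; p = √p² = 4.063966; φ = atan2(−cos α − cos β, d + sin α + sin β) − atan2(−2, p) = 0.407743 rad; t = (φ − α) mod 2π = 4.599077 rad, q = (φ − β) mod 2π = 5.927272 rad → L = 5.28·(4.599077 + 4.063966 + 5.927272) = 5.28·14.590315 = 77.036863 m
RSL: p² = d² − 2 + 2cos(α−β) − 2d(sin α + sin β) = -1.972339 < 0 → infeasible
RLR: c = (6 − d² + 2cos(α−β) + 2d(sin α − sin β))/8 = -0.158595; p = 2π − arccos c = 4.553121 rad; φ = atan2(cos α − cos β, d − sin α + sin β) = -0.412349 rad; t = (α − φ + p/2) mod 2π = 4.780762 rad, q = (α − β − t + p) mod 2π = 1.100555 rad → L = 5.28·(4.780762 + 4.553121 + 1.100555) = 5.28·10.434438 = 55.093835 m
LRL: c = (6 − d² + 2cos(α−β) − 2d(sin α − sin β))/8 = -0.419112; p = 2π − arccos c = 4.279922 rad; φ = atan2(cos β − cos α, d + sin α − sin β) = 0.370535 rad; t = (φ − α + p/2) mod 2π = 0.418644 rad, q = (β − α − t + p) mod 2π = 2.533083 rad → L = 5.28·(0.418644 + 4.279922 + 2.533083) = 5.28·7.231649 = 38.183107 m
Shortest: LRL with L = 38.183107 m ≈ 38.1831 m

38.1831 m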